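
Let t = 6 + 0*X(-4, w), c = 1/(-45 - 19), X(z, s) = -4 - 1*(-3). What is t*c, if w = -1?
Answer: -3/32 ≈ -0.093750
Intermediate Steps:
X(z, s) = -1 (X(z, s) = -4 + 3 = -1)
c = -1/64 (c = 1/(-64) = -1/64 ≈ -0.015625)
t = 6 (t = 6 + 0*(-1) = 6 + 0 = 6)
t*c = 6*(-1/64) = -3/32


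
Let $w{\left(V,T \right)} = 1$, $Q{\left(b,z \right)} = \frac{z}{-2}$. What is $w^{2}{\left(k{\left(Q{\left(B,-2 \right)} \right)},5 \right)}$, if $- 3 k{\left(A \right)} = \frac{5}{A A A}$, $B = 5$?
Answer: $1$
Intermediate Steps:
$Q{\left(b,z \right)} = - \frac{z}{2}$ ($Q{\left(b,z \right)} = z \left(- \frac{1}{2}\right) = - \frac{z}{2}$)
$k{\left(A \right)} = - \frac{5}{3 A^{3}}$ ($k{\left(A \right)} = - \frac{5 \frac{1}{A A A}}{3} = - \frac{5 \frac{1}{A^{2} A}}{3} = - \frac{5 \frac{1}{A^{3}}}{3} = - \frac{5}{3 A^{3}}$)
$w^{2}{\left(k{\left(Q{\left(B,-2 \right)} \right)},5 \right)} = 1^{2} = 1$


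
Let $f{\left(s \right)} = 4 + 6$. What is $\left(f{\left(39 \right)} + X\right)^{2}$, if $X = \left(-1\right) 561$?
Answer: $303601$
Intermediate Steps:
$f{\left(s \right)} = 10$
$X = -561$
$\left(f{\left(39 \right)} + X\right)^{2} = \left(10 - 561\right)^{2} = \left(-551\right)^{2} = 303601$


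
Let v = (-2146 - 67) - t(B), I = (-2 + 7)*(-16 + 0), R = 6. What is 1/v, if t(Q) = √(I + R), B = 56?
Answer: I/(√74 - 2213*I) ≈ -0.00045187 + 1.7565e-6*I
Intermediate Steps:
I = -80 (I = 5*(-16) = -80)
t(Q) = I*√74 (t(Q) = √(-80 + 6) = √(-74) = I*√74)
v = -2213 - I*√74 (v = (-2146 - 67) - I*√74 = -2213 - I*√74 ≈ -2213.0 - 8.6023*I)
1/v = 1/(-2213 - I*√74)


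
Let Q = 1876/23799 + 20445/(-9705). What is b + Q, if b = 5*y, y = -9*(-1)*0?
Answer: -31224265/15397953 ≈ -2.0278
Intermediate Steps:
y = 0 (y = 9*0 = 0)
Q = -31224265/15397953 (Q = 1876*(1/23799) + 20445*(-1/9705) = 1876/23799 - 1363/647 = -31224265/15397953 ≈ -2.0278)
b = 0 (b = 5*0 = 0)
b + Q = 0 - 31224265/15397953 = -31224265/15397953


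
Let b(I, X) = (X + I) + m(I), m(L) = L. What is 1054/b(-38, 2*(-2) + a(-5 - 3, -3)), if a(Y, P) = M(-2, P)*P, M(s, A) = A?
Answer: -1054/71 ≈ -14.845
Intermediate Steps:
a(Y, P) = P² (a(Y, P) = P*P = P²)
b(I, X) = X + 2*I (b(I, X) = (X + I) + I = (I + X) + I = X + 2*I)
1054/b(-38, 2*(-2) + a(-5 - 3, -3)) = 1054/((2*(-2) + (-3)²) + 2*(-38)) = 1054/((-4 + 9) - 76) = 1054/(5 - 76) = 1054/(-71) = 1054*(-1/71) = -1054/71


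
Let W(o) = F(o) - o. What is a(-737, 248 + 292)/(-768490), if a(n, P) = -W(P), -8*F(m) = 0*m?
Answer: -54/76849 ≈ -0.00070268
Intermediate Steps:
F(m) = 0 (F(m) = -0*m = -1/8*0 = 0)
W(o) = -o (W(o) = 0 - o = -o)
a(n, P) = P (a(n, P) = -(-1)*P = P)
a(-737, 248 + 292)/(-768490) = (248 + 292)/(-768490) = 540*(-1/768490) = -54/76849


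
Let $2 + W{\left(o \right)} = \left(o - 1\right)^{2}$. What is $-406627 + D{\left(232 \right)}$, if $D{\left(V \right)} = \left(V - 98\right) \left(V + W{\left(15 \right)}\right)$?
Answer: $-349543$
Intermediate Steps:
$W{\left(o \right)} = -2 + \left(-1 + o\right)^{2}$ ($W{\left(o \right)} = -2 + \left(o - 1\right)^{2} = -2 + \left(-1 + o\right)^{2}$)
$D{\left(V \right)} = \left(-98 + V\right) \left(194 + V\right)$ ($D{\left(V \right)} = \left(V - 98\right) \left(V - \left(2 - \left(-1 + 15\right)^{2}\right)\right) = \left(-98 + V\right) \left(V - \left(2 - 14^{2}\right)\right) = \left(-98 + V\right) \left(V + \left(-2 + 196\right)\right) = \left(-98 + V\right) \left(V + 194\right) = \left(-98 + V\right) \left(194 + V\right)$)
$-406627 + D{\left(232 \right)} = -406627 + \left(-19012 + 232^{2} + 96 \cdot 232\right) = -406627 + \left(-19012 + 53824 + 22272\right) = -406627 + 57084 = -349543$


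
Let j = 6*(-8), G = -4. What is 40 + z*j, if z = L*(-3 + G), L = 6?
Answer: 2056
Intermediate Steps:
j = -48
z = -42 (z = 6*(-3 - 4) = 6*(-7) = -42)
40 + z*j = 40 - 42*(-48) = 40 + 2016 = 2056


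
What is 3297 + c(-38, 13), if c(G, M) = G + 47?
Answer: 3306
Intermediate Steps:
c(G, M) = 47 + G
3297 + c(-38, 13) = 3297 + (47 - 38) = 3297 + 9 = 3306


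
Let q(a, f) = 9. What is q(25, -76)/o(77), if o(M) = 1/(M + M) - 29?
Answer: -1386/4465 ≈ -0.31041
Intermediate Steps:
o(M) = -29 + 1/(2*M) (o(M) = 1/(2*M) - 29 = -29 + 1/(2*M))
q(25, -76)/o(77) = 9/(-29 + (1/2)/77) = 9/(-29 + (1/2)*(1/77)) = 9/(-29 + 1/154) = 9/(-4465/154) = 9*(-154/4465) = -1386/4465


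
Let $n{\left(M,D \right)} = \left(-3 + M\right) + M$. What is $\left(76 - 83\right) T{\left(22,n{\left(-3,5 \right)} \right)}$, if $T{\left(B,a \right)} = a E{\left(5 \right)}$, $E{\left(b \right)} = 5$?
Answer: $315$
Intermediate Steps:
$n{\left(M,D \right)} = -3 + 2 M$
$T{\left(B,a \right)} = 5 a$ ($T{\left(B,a \right)} = a 5 = 5 a$)
$\left(76 - 83\right) T{\left(22,n{\left(-3,5 \right)} \right)} = \left(76 - 83\right) 5 \left(-3 + 2 \left(-3\right)\right) = - 7 \cdot 5 \left(-3 - 6\right) = - 7 \cdot 5 \left(-9\right) = \left(-7\right) \left(-45\right) = 315$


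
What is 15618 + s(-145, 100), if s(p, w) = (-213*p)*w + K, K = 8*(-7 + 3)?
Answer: 3104086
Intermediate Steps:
K = -32 (K = 8*(-4) = -32)
s(p, w) = -32 - 213*p*w (s(p, w) = (-213*p)*w - 32 = -213*p*w - 32 = -32 - 213*p*w)
15618 + s(-145, 100) = 15618 + (-32 - 213*(-145)*100) = 15618 + (-32 + 3088500) = 15618 + 3088468 = 3104086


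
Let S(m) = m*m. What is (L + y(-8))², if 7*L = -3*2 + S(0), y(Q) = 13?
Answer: 7225/49 ≈ 147.45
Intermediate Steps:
S(m) = m²
L = -6/7 (L = (-3*2 + 0²)/7 = (-6 + 0)/7 = (⅐)*(-6) = -6/7 ≈ -0.85714)
(L + y(-8))² = (-6/7 + 13)² = (85/7)² = 7225/49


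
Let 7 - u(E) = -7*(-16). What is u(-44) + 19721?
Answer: 19616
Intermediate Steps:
u(E) = -105 (u(E) = 7 - (-7)*(-16) = 7 - 1*112 = 7 - 112 = -105)
u(-44) + 19721 = -105 + 19721 = 19616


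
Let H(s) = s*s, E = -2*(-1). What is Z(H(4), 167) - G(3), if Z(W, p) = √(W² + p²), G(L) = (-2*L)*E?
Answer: 12 + √28145 ≈ 179.76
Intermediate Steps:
E = 2
G(L) = -4*L (G(L) = -2*L*2 = -4*L)
H(s) = s²
Z(H(4), 167) - G(3) = √((4²)² + 167²) - (-4)*3 = √(16² + 27889) - 1*(-12) = √(256 + 27889) + 12 = √28145 + 12 = 12 + √28145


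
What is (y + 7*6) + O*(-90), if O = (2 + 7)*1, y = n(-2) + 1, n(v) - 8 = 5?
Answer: -754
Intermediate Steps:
n(v) = 13 (n(v) = 8 + 5 = 13)
y = 14 (y = 13 + 1 = 14)
O = 9 (O = 9*1 = 9)
(y + 7*6) + O*(-90) = (14 + 7*6) + 9*(-90) = (14 + 42) - 810 = 56 - 810 = -754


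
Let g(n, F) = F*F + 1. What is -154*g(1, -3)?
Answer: -1540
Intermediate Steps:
g(n, F) = 1 + F² (g(n, F) = F² + 1 = 1 + F²)
-154*g(1, -3) = -154*(1 + (-3)²) = -154*(1 + 9) = -154*10 = -1540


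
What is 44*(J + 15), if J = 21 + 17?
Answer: 2332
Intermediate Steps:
J = 38
44*(J + 15) = 44*(38 + 15) = 44*53 = 2332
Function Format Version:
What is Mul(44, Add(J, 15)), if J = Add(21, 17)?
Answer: 2332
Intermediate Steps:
J = 38
Mul(44, Add(J, 15)) = Mul(44, Add(38, 15)) = Mul(44, 53) = 2332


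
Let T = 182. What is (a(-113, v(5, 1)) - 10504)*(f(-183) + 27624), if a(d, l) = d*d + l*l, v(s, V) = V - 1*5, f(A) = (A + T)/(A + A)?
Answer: 23061788185/366 ≈ 6.3010e+7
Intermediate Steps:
f(A) = (182 + A)/(2*A) (f(A) = (A + 182)/(A + A) = (182 + A)/((2*A)) = (182 + A)*(1/(2*A)) = (182 + A)/(2*A))
v(s, V) = -5 + V (v(s, V) = V - 5 = -5 + V)
a(d, l) = d² + l²
(a(-113, v(5, 1)) - 10504)*(f(-183) + 27624) = (((-113)² + (-5 + 1)²) - 10504)*((½)*(182 - 183)/(-183) + 27624) = ((12769 + (-4)²) - 10504)*((½)*(-1/183)*(-1) + 27624) = ((12769 + 16) - 10504)*(1/366 + 27624) = (12785 - 10504)*(10110385/366) = 2281*(10110385/366) = 23061788185/366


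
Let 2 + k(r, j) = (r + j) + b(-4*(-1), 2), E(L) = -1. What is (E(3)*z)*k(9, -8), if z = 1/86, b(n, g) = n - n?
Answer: 1/86 ≈ 0.011628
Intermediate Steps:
b(n, g) = 0
k(r, j) = -2 + j + r (k(r, j) = -2 + ((r + j) + 0) = -2 + ((j + r) + 0) = -2 + (j + r) = -2 + j + r)
z = 1/86 ≈ 0.011628
(E(3)*z)*k(9, -8) = (-1*1/86)*(-2 - 8 + 9) = -1/86*(-1) = 1/86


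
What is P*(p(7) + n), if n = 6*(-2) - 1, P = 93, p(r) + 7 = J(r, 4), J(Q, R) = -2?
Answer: -2046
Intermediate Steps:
p(r) = -9 (p(r) = -7 - 2 = -9)
n = -13 (n = -12 - 1 = -13)
P*(p(7) + n) = 93*(-9 - 13) = 93*(-22) = -2046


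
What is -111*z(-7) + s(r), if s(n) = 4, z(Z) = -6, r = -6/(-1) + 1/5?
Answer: 670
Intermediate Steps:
r = 31/5 (r = -6*(-1) + 1*(1/5) = 6 + 1/5 = 31/5 ≈ 6.2000)
-111*z(-7) + s(r) = -111*(-6) + 4 = 666 + 4 = 670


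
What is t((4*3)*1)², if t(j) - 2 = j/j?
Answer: 9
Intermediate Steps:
t(j) = 3 (t(j) = 2 + j/j = 2 + 1 = 3)
t((4*3)*1)² = 3² = 9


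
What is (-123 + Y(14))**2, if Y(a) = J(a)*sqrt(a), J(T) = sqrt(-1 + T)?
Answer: (123 - sqrt(182))**2 ≈ 11992.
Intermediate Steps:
Y(a) = sqrt(a)*sqrt(-1 + a) (Y(a) = sqrt(-1 + a)*sqrt(a) = sqrt(a)*sqrt(-1 + a))
(-123 + Y(14))**2 = (-123 + sqrt(14)*sqrt(-1 + 14))**2 = (-123 + sqrt(14)*sqrt(13))**2 = (-123 + sqrt(182))**2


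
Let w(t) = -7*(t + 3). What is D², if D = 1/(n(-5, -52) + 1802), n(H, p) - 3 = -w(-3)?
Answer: 1/3258025 ≈ 3.0693e-7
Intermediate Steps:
w(t) = -21 - 7*t (w(t) = -7*(3 + t) = -21 - 7*t)
n(H, p) = 3 (n(H, p) = 3 - (-21 - 7*(-3)) = 3 - (-21 + 21) = 3 - 1*0 = 3 + 0 = 3)
D = 1/1805 (D = 1/(3 + 1802) = 1/1805 ≈ 0.00055402)
D² = (1/1805)² = 1/3258025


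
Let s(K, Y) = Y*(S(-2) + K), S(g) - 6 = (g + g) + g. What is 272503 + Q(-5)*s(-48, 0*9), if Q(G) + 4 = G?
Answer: 272503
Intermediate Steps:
Q(G) = -4 + G
S(g) = 6 + 3*g (S(g) = 6 + ((g + g) + g) = 6 + (2*g + g) = 6 + 3*g)
s(K, Y) = K*Y (s(K, Y) = Y*((6 + 3*(-2)) + K) = Y*((6 - 6) + K) = Y*(0 + K) = Y*K = K*Y)
272503 + Q(-5)*s(-48, 0*9) = 272503 + (-4 - 5)*(-0*9) = 272503 - (-432)*0 = 272503 - 9*0 = 272503 + 0 = 272503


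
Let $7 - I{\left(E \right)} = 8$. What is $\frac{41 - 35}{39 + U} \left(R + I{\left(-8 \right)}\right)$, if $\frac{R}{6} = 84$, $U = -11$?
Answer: $\frac{1509}{14} \approx 107.79$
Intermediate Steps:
$I{\left(E \right)} = -1$ ($I{\left(E \right)} = 7 - 8 = -1$)
$R = 504$ ($R = 6 \cdot 84 = 504$)
$\frac{41 - 35}{39 + U} \left(R + I{\left(-8 \right)}\right) = \frac{41 - 35}{39 - 11} \left(504 - 1\right) = \frac{6}{28} \cdot 503 = 6 \cdot \frac{1}{28} \cdot 503 = \frac{3}{14} \cdot 503 = \frac{1509}{14}$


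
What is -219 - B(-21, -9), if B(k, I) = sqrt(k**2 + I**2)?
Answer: -219 - 3*sqrt(58) ≈ -241.85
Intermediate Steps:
B(k, I) = sqrt(I**2 + k**2)
-219 - B(-21, -9) = -219 - sqrt((-9)**2 + (-21)**2) = -219 - sqrt(81 + 441) = -219 - sqrt(522) = -219 - 3*sqrt(58)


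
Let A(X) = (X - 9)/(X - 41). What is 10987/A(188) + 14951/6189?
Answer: 9998462050/1107831 ≈ 9025.3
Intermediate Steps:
A(X) = (-9 + X)/(-41 + X)
10987/A(188) + 14951/6189 = 10987/(((-9 + 188)/(-41 + 188))) + 14951/6189 = 10987/((179/147)) + 14951*(1/6189) = 10987/(((1/147)*179)) + 14951/6189 = 10987/(179/147) + 14951/6189 = 10987*(147/179) + 14951/6189 = 1615089/179 + 14951/6189 = 9998462050/1107831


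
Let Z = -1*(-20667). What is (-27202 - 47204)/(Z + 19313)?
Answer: -37203/19990 ≈ -1.8611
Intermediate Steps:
Z = 20667
(-27202 - 47204)/(Z + 19313) = (-27202 - 47204)/(20667 + 19313) = -74406/39980 = -74406*1/39980 = -37203/19990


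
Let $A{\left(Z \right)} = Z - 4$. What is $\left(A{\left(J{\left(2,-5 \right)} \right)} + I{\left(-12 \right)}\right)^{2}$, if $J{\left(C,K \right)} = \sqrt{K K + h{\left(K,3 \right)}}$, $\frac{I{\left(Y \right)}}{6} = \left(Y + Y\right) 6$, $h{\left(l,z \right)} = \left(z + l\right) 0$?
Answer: $744769$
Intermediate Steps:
$h{\left(l,z \right)} = 0$ ($h{\left(l,z \right)} = \left(l + z\right) 0 = 0$)
$I{\left(Y \right)} = 72 Y$ ($I{\left(Y \right)} = 6 \left(Y + Y\right) 6 = 6 \cdot 2 Y 6 = 6 \cdot 12 Y = 72 Y$)
$J{\left(C,K \right)} = \sqrt{K^{2}}$ ($J{\left(C,K \right)} = \sqrt{K K + 0} = \sqrt{K^{2} + 0} = \sqrt{K^{2}}$)
$A{\left(Z \right)} = -4 + Z$ ($A{\left(Z \right)} = Z - 4 = -4 + Z$)
$\left(A{\left(J{\left(2,-5 \right)} \right)} + I{\left(-12 \right)}\right)^{2} = \left(\left(-4 + \sqrt{\left(-5\right)^{2}}\right) + 72 \left(-12\right)\right)^{2} = \left(\left(-4 + \sqrt{25}\right) - 864\right)^{2} = \left(\left(-4 + 5\right) - 864\right)^{2} = \left(1 - 864\right)^{2} = \left(-863\right)^{2} = 744769$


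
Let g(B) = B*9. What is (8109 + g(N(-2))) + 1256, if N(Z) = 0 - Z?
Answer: 9383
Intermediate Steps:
N(Z) = -Z
g(B) = 9*B
(8109 + g(N(-2))) + 1256 = (8109 + 9*(-1*(-2))) + 1256 = (8109 + 9*2) + 1256 = (8109 + 18) + 1256 = 8127 + 1256 = 9383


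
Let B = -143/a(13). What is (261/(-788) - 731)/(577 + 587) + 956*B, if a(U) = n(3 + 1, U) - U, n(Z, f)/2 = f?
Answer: -9646188001/917232 ≈ -10517.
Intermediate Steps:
n(Z, f) = 2*f
a(U) = U (a(U) = 2*U - U = U)
B = -11 (B = -143/13 = -143*1/13 = -11)
(261/(-788) - 731)/(577 + 587) + 956*B = (261/(-788) - 731)/(577 + 587) + 956*(-11) = (261*(-1/788) - 731)/1164 - 10516 = (-261/788 - 731)*(1/1164) - 10516 = -576289/788*1/1164 - 10516 = -576289/917232 - 10516 = -9646188001/917232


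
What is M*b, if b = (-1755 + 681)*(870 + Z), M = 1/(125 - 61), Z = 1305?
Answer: -1167975/32 ≈ -36499.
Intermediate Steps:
M = 1/64 ≈ 0.015625
b = -2335950 (b = (-1755 + 681)*(870 + 1305) = -1074*2175 = -2335950)
M*b = (1/64)*(-2335950) = -1167975/32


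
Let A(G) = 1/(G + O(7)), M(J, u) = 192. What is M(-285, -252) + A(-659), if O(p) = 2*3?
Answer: 125375/653 ≈ 192.00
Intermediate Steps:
O(p) = 6
A(G) = 1/(6 + G) (A(G) = 1/(G + 6) = 1/(6 + G))
M(-285, -252) + A(-659) = 192 + 1/(6 - 659) = 192 + 1/(-653) = 192 - 1/653 = 125375/653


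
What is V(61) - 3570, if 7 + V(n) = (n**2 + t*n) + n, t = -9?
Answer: -344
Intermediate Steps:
V(n) = -7 + n**2 - 8*n (V(n) = -7 + ((n**2 - 9*n) + n) = -7 + (n**2 - 8*n) = -7 + n**2 - 8*n)
V(61) - 3570 = (-7 + 61**2 - 8*61) - 3570 = (-7 + 3721 - 488) - 3570 = 3226 - 3570 = -344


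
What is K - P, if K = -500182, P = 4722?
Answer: -504904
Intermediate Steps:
K - P = -500182 - 1*4722 = -500182 - 4722 = -504904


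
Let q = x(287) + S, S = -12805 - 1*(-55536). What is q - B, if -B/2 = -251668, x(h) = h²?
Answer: -378236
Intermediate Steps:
S = 42731 (S = -12805 + 55536 = 42731)
B = 503336 (B = -2*(-251668) = 503336)
q = 125100 (q = 287² + 42731 = 82369 + 42731 = 125100)
q - B = 125100 - 1*503336 = 125100 - 503336 = -378236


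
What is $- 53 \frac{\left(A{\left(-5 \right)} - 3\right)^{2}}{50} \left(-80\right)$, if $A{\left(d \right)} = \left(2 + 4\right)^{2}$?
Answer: $\frac{461736}{5} \approx 92347.0$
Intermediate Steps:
$A{\left(d \right)} = 36$ ($A{\left(d \right)} = 6^{2} = 36$)
$- 53 \frac{\left(A{\left(-5 \right)} - 3\right)^{2}}{50} \left(-80\right) = - 53 \frac{\left(36 - 3\right)^{2}}{50} \left(-80\right) = - 53 \cdot 33^{2} \cdot \frac{1}{50} \left(-80\right) = - 53 \cdot 1089 \cdot \frac{1}{50} \left(-80\right) = \left(-53\right) \frac{1089}{50} \left(-80\right) = \left(- \frac{57717}{50}\right) \left(-80\right) = \frac{461736}{5}$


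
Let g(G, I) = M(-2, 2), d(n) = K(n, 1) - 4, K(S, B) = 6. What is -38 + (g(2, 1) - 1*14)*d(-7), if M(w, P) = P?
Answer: -62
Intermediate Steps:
d(n) = 2 (d(n) = 6 - 4 = 2)
g(G, I) = 2
-38 + (g(2, 1) - 1*14)*d(-7) = -38 + (2 - 1*14)*2 = -38 + (2 - 14)*2 = -38 - 12*2 = -38 - 24 = -62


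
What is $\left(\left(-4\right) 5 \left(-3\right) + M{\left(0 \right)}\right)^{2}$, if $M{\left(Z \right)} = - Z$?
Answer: $3600$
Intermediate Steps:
$\left(\left(-4\right) 5 \left(-3\right) + M{\left(0 \right)}\right)^{2} = \left(\left(-4\right) 5 \left(-3\right) - 0\right)^{2} = \left(\left(-20\right) \left(-3\right) + 0\right)^{2} = \left(60 + 0\right)^{2} = 60^{2} = 3600$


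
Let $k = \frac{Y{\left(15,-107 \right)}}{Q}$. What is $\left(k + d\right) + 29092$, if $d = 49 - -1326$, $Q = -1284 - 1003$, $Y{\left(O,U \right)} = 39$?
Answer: $\frac{69677990}{2287} \approx 30467.0$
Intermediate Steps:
$Q = -2287$
$k = - \frac{39}{2287}$ ($k = \frac{39}{-2287} = 39 \left(- \frac{1}{2287}\right) = - \frac{39}{2287} \approx -0.017053$)
$d = 1375$ ($d = 49 + 1326 = 1375$)
$\left(k + d\right) + 29092 = \left(- \frac{39}{2287} + 1375\right) + 29092 = \frac{3144586}{2287} + 29092 = \frac{69677990}{2287}$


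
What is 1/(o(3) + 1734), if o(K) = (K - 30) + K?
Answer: 1/1710 ≈ 0.00058480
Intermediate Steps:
o(K) = -30 + 2*K (o(K) = (-30 + K) + K = -30 + 2*K)
1/(o(3) + 1734) = 1/((-30 + 2*3) + 1734) = 1/((-30 + 6) + 1734) = 1/(-24 + 1734) = 1/1710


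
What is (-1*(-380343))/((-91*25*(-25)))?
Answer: 380343/56875 ≈ 6.6873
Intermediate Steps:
(-1*(-380343))/((-91*25*(-25))) = 380343/((-2275*(-25))) = 380343/56875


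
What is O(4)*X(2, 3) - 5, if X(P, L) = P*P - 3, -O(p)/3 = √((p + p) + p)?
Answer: -5 - 6*√3 ≈ -15.392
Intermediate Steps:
O(p) = -3*√3*√p (O(p) = -3*√((p + p) + p) = -3*√(2*p + p) = -3*√3*√p)
X(P, L) = -3 + P² (X(P, L) = P² - 3 = -3 + P²)
O(4)*X(2, 3) - 5 = (-3*√3*√4)*(-3 + 2²) - 5 = (-3*√3*2)*(-3 + 4) - 5 = -6*√3*1 - 5 = -6*√3 - 5 = -5 - 6*√3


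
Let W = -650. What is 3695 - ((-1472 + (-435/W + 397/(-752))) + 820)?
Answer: 212474453/48880 ≈ 4346.9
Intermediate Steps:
3695 - ((-1472 + (-435/W + 397/(-752))) + 820) = 3695 - ((-1472 + (-435/(-650) + 397/(-752))) + 820) = 3695 - ((-1472 + (-435*(-1/650) + 397*(-1/752))) + 820) = 3695 - ((-1472 + (87/130 - 397/752)) + 820) = 3695 - ((-1472 + 6907/48880) + 820) = 3695 - (-71944453/48880 + 820) = 3695 - 1*(-31862853/48880) = 3695 + 31862853/48880 = 212474453/48880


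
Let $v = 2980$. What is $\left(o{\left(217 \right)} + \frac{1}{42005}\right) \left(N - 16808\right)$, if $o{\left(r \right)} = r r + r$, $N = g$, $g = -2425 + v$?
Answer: $- \frac{32296149894343}{42005} \approx -7.6886 \cdot 10^{8}$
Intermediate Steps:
$g = 555$ ($g = -2425 + 2980 = 555$)
$N = 555$
$o{\left(r \right)} = r + r^{2}$ ($o{\left(r \right)} = r^{2} + r = r + r^{2}$)
$\left(o{\left(217 \right)} + \frac{1}{42005}\right) \left(N - 16808\right) = \left(217 \left(1 + 217\right) + \frac{1}{42005}\right) \left(555 - 16808\right) = \left(217 \cdot 218 + \frac{1}{42005}\right) \left(-16253\right) = \left(47306 + \frac{1}{42005}\right) \left(-16253\right) = \frac{1987088531}{42005} \left(-16253\right) = - \frac{32296149894343}{42005}$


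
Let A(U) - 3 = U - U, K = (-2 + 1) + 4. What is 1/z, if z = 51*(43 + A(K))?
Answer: 1/2346 ≈ 0.00042626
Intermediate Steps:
K = 3 (K = -1 + 4 = 3)
A(U) = 3 (A(U) = 3 + (U - U) = 3 + 0 = 3)
z = 2346 (z = 51*(43 + 3) = 51*46 = 2346)
1/z = 1/2346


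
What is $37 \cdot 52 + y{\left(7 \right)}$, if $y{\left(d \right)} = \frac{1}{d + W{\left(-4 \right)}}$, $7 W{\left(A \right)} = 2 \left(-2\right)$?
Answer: $\frac{86587}{45} \approx 1924.2$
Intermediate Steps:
$W{\left(A \right)} = - \frac{4}{7}$ ($W{\left(A \right)} = \frac{2 \left(-2\right)}{7} = \frac{1}{7} \left(-4\right) = - \frac{4}{7}$)
$y{\left(d \right)} = \frac{1}{- \frac{4}{7} + d}$ ($y{\left(d \right)} = \frac{1}{d - \frac{4}{7}} = \frac{1}{- \frac{4}{7} + d}$)
$37 \cdot 52 + y{\left(7 \right)} = 37 \cdot 52 + \frac{7}{-4 + 7 \cdot 7} = 1924 + \frac{7}{-4 + 49} = 1924 + \frac{7}{45} = \frac{86587}{45}$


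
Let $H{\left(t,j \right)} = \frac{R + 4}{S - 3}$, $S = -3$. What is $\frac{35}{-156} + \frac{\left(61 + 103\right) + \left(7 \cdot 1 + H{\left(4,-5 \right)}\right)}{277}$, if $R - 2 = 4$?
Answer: $\frac{16721}{43212} \approx 0.38695$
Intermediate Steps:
$R = 6$ ($R = 2 + 4 = 6$)
$H{\left(t,j \right)} = - \frac{5}{3}$ ($H{\left(t,j \right)} = \frac{6 + 4}{-3 - 3} = \frac{10}{-6} = 10 \left(- \frac{1}{6}\right) = - \frac{5}{3}$)
$\frac{35}{-156} + \frac{\left(61 + 103\right) + \left(7 \cdot 1 + H{\left(4,-5 \right)}\right)}{277} = \frac{35}{-156} + \frac{\left(61 + 103\right) + \left(7 \cdot 1 - \frac{5}{3}\right)}{277} = 35 \left(- \frac{1}{156}\right) + \left(164 + \left(7 - \frac{5}{3}\right)\right) \frac{1}{277} = - \frac{35}{156} + \left(164 + \frac{16}{3}\right) \frac{1}{277} = - \frac{35}{156} + \frac{508}{3} \cdot \frac{1}{277} = - \frac{35}{156} + \frac{508}{831} = \frac{16721}{43212}$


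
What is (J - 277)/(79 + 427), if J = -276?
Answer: -553/506 ≈ -1.0929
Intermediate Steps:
(J - 277)/(79 + 427) = (-276 - 277)/(79 + 427) = -553/506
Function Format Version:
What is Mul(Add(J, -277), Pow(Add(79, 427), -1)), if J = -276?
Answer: Rational(-553, 506) ≈ -1.0929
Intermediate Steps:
Mul(Add(J, -277), Pow(Add(79, 427), -1)) = Mul(Add(-276, -277), Pow(Add(79, 427), -1)) = Mul(-553, Pow(506, -1)) = Mul(-553, Rational(1, 506)) = Rational(-553, 506)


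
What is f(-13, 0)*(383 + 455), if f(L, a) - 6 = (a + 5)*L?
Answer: -49442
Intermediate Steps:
f(L, a) = 6 + L*(5 + a) (f(L, a) = 6 + (a + 5)*L = 6 + (5 + a)*L = 6 + L*(5 + a))
f(-13, 0)*(383 + 455) = (6 + 5*(-13) - 13*0)*(383 + 455) = (6 - 65 + 0)*838 = -59*838 = -49442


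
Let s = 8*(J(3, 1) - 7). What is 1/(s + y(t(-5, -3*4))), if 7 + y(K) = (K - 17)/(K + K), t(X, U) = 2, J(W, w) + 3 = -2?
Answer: -4/427 ≈ -0.0093677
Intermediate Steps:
J(W, w) = -5 (J(W, w) = -3 - 2 = -5)
y(K) = -7 + (-17 + K)/(2*K) (y(K) = -7 + (K - 17)/(K + K) = -7 + (-17 + K)/((2*K)) = -7 + (-17 + K)*(1/(2*K)) = -7 + (-17 + K)/(2*K))
s = -96 (s = 8*(-5 - 7) = 8*(-12) = -96)
1/(s + y(t(-5, -3*4))) = 1/(-96 + (1/2)*(-17 - 13*2)/2) = 1/(-96 + (1/2)*(1/2)*(-17 - 26)) = 1/(-96 + (1/2)*(1/2)*(-43)) = 1/(-96 - 43/4) = 1/(-427/4) = -4/427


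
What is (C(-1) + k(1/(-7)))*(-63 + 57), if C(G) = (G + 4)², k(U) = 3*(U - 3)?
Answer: 18/7 ≈ 2.5714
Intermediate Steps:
k(U) = -9 + 3*U (k(U) = 3*(-3 + U) = -9 + 3*U)
C(G) = (4 + G)²
(C(-1) + k(1/(-7)))*(-63 + 57) = ((4 - 1)² + (-9 + 3/(-7)))*(-63 + 57) = (3² + (-9 + 3*(-⅐)))*(-6) = (9 + (-9 - 3/7))*(-6) = (9 - 66/7)*(-6) = -3/7*(-6) = 18/7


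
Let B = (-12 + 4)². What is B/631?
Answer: 64/631 ≈ 0.10143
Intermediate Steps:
B = 64 (B = (-8)² = 64)
B/631 = 64/631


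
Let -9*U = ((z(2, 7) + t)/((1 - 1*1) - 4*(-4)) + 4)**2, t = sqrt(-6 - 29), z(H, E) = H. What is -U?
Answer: (66 + I*sqrt(35))**2/2304 ≈ 1.8754 + 0.33894*I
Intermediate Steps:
t = I*sqrt(35) (t = sqrt(-35) = I*sqrt(35) ≈ 5.9161*I)
U = -(33/8 + I*sqrt(35)/16)**2/9 (U = -((2 + I*sqrt(35))/((1 - 1*1) - 4*(-4)) + 4)**2/9 = -((2 + I*sqrt(35))/((1 - 1) + 16) + 4)**2/9 = -((2 + I*sqrt(35))/(0 + 16) + 4)**2/9 = -((2 + I*sqrt(35))/16 + 4)**2/9 = -((2 + I*sqrt(35))*(1/16) + 4)**2/9 = -((1/8 + I*sqrt(35)/16) + 4)**2/9 = -(33/8 + I*sqrt(35)/16)**2/9 ≈ -1.8754 - 0.33894*I)
-U = -(-1)*(66 + I*sqrt(35))**2/2304 = (66 + I*sqrt(35))**2/2304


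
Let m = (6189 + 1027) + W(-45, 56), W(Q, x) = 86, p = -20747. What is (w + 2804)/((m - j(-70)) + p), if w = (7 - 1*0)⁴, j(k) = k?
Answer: -1041/2675 ≈ -0.38916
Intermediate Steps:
m = 7302 (m = (6189 + 1027) + 86 = 7216 + 86 = 7302)
w = 2401 (w = (7 + 0)⁴ = 7⁴ = 2401)
(w + 2804)/((m - j(-70)) + p) = (2401 + 2804)/((7302 - 1*(-70)) - 20747) = 5205/((7302 + 70) - 20747) = 5205/(7372 - 20747) = 5205/(-13375) = 5205*(-1/13375) = -1041/2675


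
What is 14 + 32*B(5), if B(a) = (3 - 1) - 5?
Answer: -82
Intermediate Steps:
B(a) = -3 (B(a) = 2 - 5 = -3)
14 + 32*B(5) = 14 + 32*(-3) = 14 - 96 = -82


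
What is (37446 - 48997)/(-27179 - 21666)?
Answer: 11551/48845 ≈ 0.23648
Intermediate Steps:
(37446 - 48997)/(-27179 - 21666) = -11551/(-48845) = -11551*(-1/48845) = 11551/48845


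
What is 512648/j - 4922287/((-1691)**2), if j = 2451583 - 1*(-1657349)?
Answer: -4689858837949/2937353246073 ≈ -1.5966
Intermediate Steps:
j = 4108932 (j = 2451583 + 1657349 = 4108932)
512648/j - 4922287/((-1691)**2) = 512648/4108932 - 4922287/((-1691)**2) = 512648*(1/4108932) - 4922287/2859481 = 128162/1027233 - 4922287*1/2859481 = 128162/1027233 - 4922287/2859481 = -4689858837949/2937353246073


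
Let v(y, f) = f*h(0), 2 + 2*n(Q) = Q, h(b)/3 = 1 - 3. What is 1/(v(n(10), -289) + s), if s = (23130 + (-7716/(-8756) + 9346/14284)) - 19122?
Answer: 15633838/89793503911 ≈ 0.00017411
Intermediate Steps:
h(b) = -6 (h(b) = 3*(1 - 3) = 3*(-2) = -6)
n(Q) = -1 + Q/2
v(y, f) = -6*f (v(y, f) = f*(-6) = -6*f)
s = 62684428819/15633838 (s = (23130 + (-7716*(-1/8756) + 9346*(1/14284))) - 19122 = (23130 + (1929/2189 + 4673/7142)) - 19122 = (23130 + 24006115/15633838) - 19122 = 361634679055/15633838 - 19122 = 62684428819/15633838 ≈ 4009.5)
1/(v(n(10), -289) + s) = 1/(-6*(-289) + 62684428819/15633838) = 1/(1734 + 62684428819/15633838) = 1/(89793503911/15633838) = 15633838/89793503911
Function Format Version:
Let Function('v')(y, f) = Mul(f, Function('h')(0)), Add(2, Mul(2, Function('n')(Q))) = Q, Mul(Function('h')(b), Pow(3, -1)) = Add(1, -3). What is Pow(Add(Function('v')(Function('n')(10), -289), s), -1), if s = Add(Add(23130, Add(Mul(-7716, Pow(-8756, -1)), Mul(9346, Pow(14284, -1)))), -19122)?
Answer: Rational(15633838, 89793503911) ≈ 0.00017411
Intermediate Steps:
Function('h')(b) = -6 (Function('h')(b) = Mul(3, Add(1, -3)) = Mul(3, -2) = -6)
Function('n')(Q) = Add(-1, Mul(Rational(1, 2), Q))
Function('v')(y, f) = Mul(-6, f) (Function('v')(y, f) = Mul(f, -6) = Mul(-6, f))
s = Rational(62684428819, 15633838) (s = Add(Add(23130, Add(Mul(-7716, Rational(-1, 8756)), Mul(9346, Rational(1, 14284)))), -19122) = Add(Add(23130, Add(Rational(1929, 2189), Rational(4673, 7142))), -19122) = Add(Add(23130, Rational(24006115, 15633838)), -19122) = Add(Rational(361634679055, 15633838), -19122) = Rational(62684428819, 15633838) ≈ 4009.5)
Pow(Add(Function('v')(Function('n')(10), -289), s), -1) = Pow(Add(Mul(-6, -289), Rational(62684428819, 15633838)), -1) = Pow(Add(1734, Rational(62684428819, 15633838)), -1) = Pow(Rational(89793503911, 15633838), -1) = Rational(15633838, 89793503911)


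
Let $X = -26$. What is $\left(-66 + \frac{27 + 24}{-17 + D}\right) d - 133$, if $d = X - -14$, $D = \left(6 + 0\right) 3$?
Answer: $47$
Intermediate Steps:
$D = 18$ ($D = 6 \cdot 3 = 18$)
$d = -12$ ($d = -26 - -14 = -26 + 14 = -12$)
$\left(-66 + \frac{27 + 24}{-17 + D}\right) d - 133 = \left(-66 + \frac{27 + 24}{-17 + 18}\right) \left(-12\right) - 133 = \left(-66 + \frac{51}{1}\right) \left(-12\right) - 133 = \left(-66 + 51 \cdot 1\right) \left(-12\right) - 133 = \left(-66 + 51\right) \left(-12\right) - 133 = \left(-15\right) \left(-12\right) - 133 = 180 - 133 = 47$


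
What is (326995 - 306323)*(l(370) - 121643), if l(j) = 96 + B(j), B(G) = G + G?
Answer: -2497322304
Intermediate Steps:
B(G) = 2*G
l(j) = 96 + 2*j
(326995 - 306323)*(l(370) - 121643) = (326995 - 306323)*((96 + 2*370) - 121643) = 20672*((96 + 740) - 121643) = 20672*(836 - 121643) = 20672*(-120807) = -2497322304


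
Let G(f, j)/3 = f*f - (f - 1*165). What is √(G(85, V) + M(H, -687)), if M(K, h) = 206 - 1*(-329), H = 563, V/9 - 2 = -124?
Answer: 5*√898 ≈ 149.83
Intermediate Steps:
V = -1098 (V = 18 + 9*(-124) = 18 - 1116 = -1098)
M(K, h) = 535 (M(K, h) = 206 + 329 = 535)
G(f, j) = 495 - 3*f + 3*f² (G(f, j) = 3*(f*f - (f - 1*165)) = 3*(f² - (f - 165)) = 3*(f² - (-165 + f)) = 3*(f² + (165 - f)) = 3*(165 + f² - f) = 495 - 3*f + 3*f²)
√(G(85, V) + M(H, -687)) = √((495 - 3*85 + 3*85²) + 535) = √((495 - 255 + 3*7225) + 535) = √((495 - 255 + 21675) + 535) = √(21915 + 535) = √22450 = 5*√898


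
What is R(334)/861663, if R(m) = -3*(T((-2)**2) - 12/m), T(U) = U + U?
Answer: -1330/47965907 ≈ -2.7728e-5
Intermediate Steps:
T(U) = 2*U
R(m) = -24 + 36/m (R(m) = -3*(2*(-2)**2 - 12/m) = -3*(2*4 - 12/m) = -3*(8 - 12/m) = -24 + 36/m)
R(334)/861663 = (-24 + 36/334)/861663 = (-24 + 36*(1/334))*(1/861663) = (-24 + 18/167)*(1/861663) = -3990/167*1/861663 = -1330/47965907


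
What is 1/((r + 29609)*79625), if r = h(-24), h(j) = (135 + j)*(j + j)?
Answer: 1/1933374625 ≈ 5.1723e-10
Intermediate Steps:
h(j) = 2*j*(135 + j) (h(j) = (135 + j)*(2*j) = 2*j*(135 + j))
r = -5328 (r = 2*(-24)*(135 - 24) = 2*(-24)*111 = -5328)
1/((r + 29609)*79625) = 1/((-5328 + 29609)*79625) = (1/79625)/24281 = (1/24281)*(1/79625) = 1/1933374625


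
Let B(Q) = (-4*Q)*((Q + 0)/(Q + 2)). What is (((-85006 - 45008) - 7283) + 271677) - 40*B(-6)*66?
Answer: 39340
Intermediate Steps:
B(Q) = -4*Q²/(2 + Q) (B(Q) = (-4*Q)*(Q/(2 + Q)) = -4*Q²/(2 + Q))
(((-85006 - 45008) - 7283) + 271677) - 40*B(-6)*66 = (((-85006 - 45008) - 7283) + 271677) - (-160)*(-6)²/(2 - 6)*66 = ((-130014 - 7283) + 271677) - (-160)*36/(-4)*66 = (-137297 + 271677) - (-160)*36*(-1)/4*66 = 134380 - 40*36*66 = 134380 - 1440*66 = 134380 - 95040 = 39340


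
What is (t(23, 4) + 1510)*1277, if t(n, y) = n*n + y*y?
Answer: 2624235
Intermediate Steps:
t(n, y) = n² + y²
(t(23, 4) + 1510)*1277 = ((23² + 4²) + 1510)*1277 = ((529 + 16) + 1510)*1277 = (545 + 1510)*1277 = 2055*1277 = 2624235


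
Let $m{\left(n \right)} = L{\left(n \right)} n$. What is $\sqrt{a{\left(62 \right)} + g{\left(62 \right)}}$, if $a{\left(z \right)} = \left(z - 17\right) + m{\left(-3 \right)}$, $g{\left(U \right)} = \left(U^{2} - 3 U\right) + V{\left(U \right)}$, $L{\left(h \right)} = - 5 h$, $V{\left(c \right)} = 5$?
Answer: $3 \sqrt{407} \approx 60.523$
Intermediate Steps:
$g{\left(U \right)} = 5 + U^{2} - 3 U$ ($g{\left(U \right)} = \left(U^{2} - 3 U\right) + 5 = 5 + U^{2} - 3 U$)
$m{\left(n \right)} = - 5 n^{2}$ ($m{\left(n \right)} = - 5 n n = - 5 n^{2}$)
$a{\left(z \right)} = -62 + z$ ($a{\left(z \right)} = \left(z - 17\right) - 5 \left(-3\right)^{2} = \left(-17 + z\right) - 45 = -62 + z$)
$\sqrt{a{\left(62 \right)} + g{\left(62 \right)}} = \sqrt{\left(-62 + 62\right) + \left(5 + 62^{2} - 186\right)} = \sqrt{0 + \left(5 + 3844 - 186\right)} = \sqrt{0 + 3663} = \sqrt{3663} = 3 \sqrt{407}$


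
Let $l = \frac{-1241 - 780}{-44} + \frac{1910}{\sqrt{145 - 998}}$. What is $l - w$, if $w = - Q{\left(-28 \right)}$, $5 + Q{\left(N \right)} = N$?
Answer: $\frac{569}{44} - \frac{1910 i \sqrt{853}}{853} \approx 12.932 - 65.397 i$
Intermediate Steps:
$Q{\left(N \right)} = -5 + N$
$w = 33$ ($w = - (-5 - 28) = \left(-1\right) \left(-33\right) = 33$)
$l = \frac{2021}{44} - \frac{1910 i \sqrt{853}}{853}$ ($l = \left(-1241 - 780\right) \left(- \frac{1}{44}\right) + \frac{1910}{\sqrt{-853}} = \left(-2021\right) \left(- \frac{1}{44}\right) + \frac{1910}{i \sqrt{853}} = \frac{2021}{44} + 1910 \left(- \frac{i \sqrt{853}}{853}\right) = \frac{2021}{44} - \frac{1910 i \sqrt{853}}{853} \approx 45.932 - 65.397 i$)
$l - w = \left(\frac{2021}{44} - \frac{1910 i \sqrt{853}}{853}\right) - 33 = \frac{569}{44} - \frac{1910 i \sqrt{853}}{853}$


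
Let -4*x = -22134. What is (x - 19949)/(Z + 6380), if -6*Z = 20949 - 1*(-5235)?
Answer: -28831/4032 ≈ -7.1505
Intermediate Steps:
x = 11067/2 (x = -¼*(-22134) = 11067/2 ≈ 5533.5)
Z = -4364 (Z = -(20949 - 1*(-5235))/6 = -(20949 + 5235)/6 = -⅙*26184 = -4364)
(x - 19949)/(Z + 6380) = (11067/2 - 19949)/(-4364 + 6380) = -28831/2/2016 = -28831/2*1/2016 = -28831/4032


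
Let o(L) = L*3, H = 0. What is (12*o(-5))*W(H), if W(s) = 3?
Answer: -540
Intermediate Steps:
o(L) = 3*L
(12*o(-5))*W(H) = (12*(3*(-5)))*3 = (12*(-15))*3 = -180*3 = -540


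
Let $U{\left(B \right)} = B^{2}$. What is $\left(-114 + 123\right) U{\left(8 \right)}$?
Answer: $576$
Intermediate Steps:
$\left(-114 + 123\right) U{\left(8 \right)} = \left(-114 + 123\right) 8^{2} = 9 \cdot 64 = 576$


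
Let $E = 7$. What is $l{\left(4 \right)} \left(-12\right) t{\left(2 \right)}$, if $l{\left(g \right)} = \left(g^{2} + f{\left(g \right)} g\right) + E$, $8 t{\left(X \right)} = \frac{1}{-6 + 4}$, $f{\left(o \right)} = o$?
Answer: $\frac{117}{4} \approx 29.25$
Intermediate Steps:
$t{\left(X \right)} = - \frac{1}{16}$ ($t{\left(X \right)} = \frac{1}{8 \left(-6 + 4\right)} = \frac{1}{8 \left(-2\right)} = \frac{1}{8} \left(- \frac{1}{2}\right) = - \frac{1}{16}$)
$l{\left(g \right)} = 7 + 2 g^{2}$ ($l{\left(g \right)} = \left(g^{2} + g g\right) + 7 = \left(g^{2} + g^{2}\right) + 7 = 2 g^{2} + 7 = 7 + 2 g^{2}$)
$l{\left(4 \right)} \left(-12\right) t{\left(2 \right)} = \left(7 + 2 \cdot 4^{2}\right) \left(-12\right) \left(- \frac{1}{16}\right) = \left(7 + 2 \cdot 16\right) \left(-12\right) \left(- \frac{1}{16}\right) = \left(7 + 32\right) \left(-12\right) \left(- \frac{1}{16}\right) = 39 \left(-12\right) \left(- \frac{1}{16}\right) = \left(-468\right) \left(- \frac{1}{16}\right) = \frac{117}{4}$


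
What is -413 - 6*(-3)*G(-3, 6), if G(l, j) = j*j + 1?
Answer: 253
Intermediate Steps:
G(l, j) = 1 + j**2 (G(l, j) = j**2 + 1 = 1 + j**2)
-413 - 6*(-3)*G(-3, 6) = -413 - 6*(-3)*(1 + 6**2) = -413 - (-18)*(1 + 36) = -413 - (-18)*37 = -413 - 1*(-666) = -413 + 666 = 253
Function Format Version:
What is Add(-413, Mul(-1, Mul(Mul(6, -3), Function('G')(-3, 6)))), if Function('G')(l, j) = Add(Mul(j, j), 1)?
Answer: 253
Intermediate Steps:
Function('G')(l, j) = Add(1, Pow(j, 2)) (Function('G')(l, j) = Add(Pow(j, 2), 1) = Add(1, Pow(j, 2)))
Add(-413, Mul(-1, Mul(Mul(6, -3), Function('G')(-3, 6)))) = Add(-413, Mul(-1, Mul(Mul(6, -3), Add(1, Pow(6, 2))))) = Add(-413, Mul(-1, Mul(-18, Add(1, 36)))) = Add(-413, Mul(-1, Mul(-18, 37))) = Add(-413, Mul(-1, -666)) = Add(-413, 666) = 253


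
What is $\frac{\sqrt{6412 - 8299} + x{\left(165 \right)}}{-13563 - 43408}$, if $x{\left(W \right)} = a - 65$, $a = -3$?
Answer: $\frac{68}{56971} - \frac{i \sqrt{1887}}{56971} \approx 0.0011936 - 0.00076249 i$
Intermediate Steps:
$x{\left(W \right)} = -68$ ($x{\left(W \right)} = -3 - 65 = -68$)
$\frac{\sqrt{6412 - 8299} + x{\left(165 \right)}}{-13563 - 43408} = \frac{\sqrt{6412 - 8299} - 68}{-13563 - 43408} = \frac{\sqrt{-1887} - 68}{-56971} = \left(i \sqrt{1887} - 68\right) \left(- \frac{1}{56971}\right) = \left(-68 + i \sqrt{1887}\right) \left(- \frac{1}{56971}\right) = \frac{68}{56971} - \frac{i \sqrt{1887}}{56971}$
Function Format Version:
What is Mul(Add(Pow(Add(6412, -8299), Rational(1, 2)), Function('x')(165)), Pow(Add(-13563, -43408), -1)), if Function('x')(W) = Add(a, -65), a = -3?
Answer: Add(Rational(68, 56971), Mul(Rational(-1, 56971), I, Pow(1887, Rational(1, 2)))) ≈ Add(0.0011936, Mul(-0.00076249, I))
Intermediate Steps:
Function('x')(W) = -68 (Function('x')(W) = Add(-3, -65) = -68)
Mul(Add(Pow(Add(6412, -8299), Rational(1, 2)), Function('x')(165)), Pow(Add(-13563, -43408), -1)) = Mul(Add(Pow(Add(6412, -8299), Rational(1, 2)), -68), Pow(Add(-13563, -43408), -1)) = Mul(Add(Pow(-1887, Rational(1, 2)), -68), Pow(-56971, -1)) = Mul(Add(Mul(I, Pow(1887, Rational(1, 2))), -68), Rational(-1, 56971)) = Mul(Add(-68, Mul(I, Pow(1887, Rational(1, 2)))), Rational(-1, 56971)) = Add(Rational(68, 56971), Mul(Rational(-1, 56971), I, Pow(1887, Rational(1, 2))))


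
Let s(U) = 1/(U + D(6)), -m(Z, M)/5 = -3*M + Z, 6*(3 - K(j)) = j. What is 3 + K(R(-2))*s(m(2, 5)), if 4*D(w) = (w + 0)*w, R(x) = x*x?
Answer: 673/222 ≈ 3.0315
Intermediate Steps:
R(x) = x**2
K(j) = 3 - j/6
m(Z, M) = -5*Z + 15*M (m(Z, M) = -5*(-3*M + Z) = -5*(Z - 3*M) = -5*Z + 15*M)
D(w) = w**2/4 (D(w) = ((w + 0)*w)/4 = (w*w)/4 = w**2/4)
s(U) = 1/(9 + U) (s(U) = 1/(U + (1/4)*6**2) = 1/(U + (1/4)*36) = 1/(U + 9) = 1/(9 + U))
3 + K(R(-2))*s(m(2, 5)) = 3 + (3 - 1/6*(-2)**2)/(9 + (-5*2 + 15*5)) = 3 + (3 - 1/6*4)/(9 + (-10 + 75)) = 3 + (3 - 2/3)/(9 + 65) = 3 + (7/3)/74 = 3 + (7/3)*(1/74) = 3 + 7/222 = 673/222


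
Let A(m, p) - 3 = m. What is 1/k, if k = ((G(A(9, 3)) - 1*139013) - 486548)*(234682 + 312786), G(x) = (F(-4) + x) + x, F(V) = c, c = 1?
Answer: -1/342460942848 ≈ -2.9200e-12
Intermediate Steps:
F(V) = 1
A(m, p) = 3 + m
G(x) = 1 + 2*x (G(x) = (1 + x) + x = 1 + 2*x)
k = -342460942848 (k = (((1 + 2*(3 + 9)) - 1*139013) - 486548)*(234682 + 312786) = (((1 + 2*12) - 139013) - 486548)*547468 = (((1 + 24) - 139013) - 486548)*547468 = ((25 - 139013) - 486548)*547468 = (-138988 - 486548)*547468 = -625536*547468 = -342460942848)
1/k = 1/(-342460942848) = -1/342460942848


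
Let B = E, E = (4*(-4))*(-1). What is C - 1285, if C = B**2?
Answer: -1029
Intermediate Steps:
E = 16 (E = -16*(-1) = 16)
B = 16
C = 256 (C = 16**2 = 256)
C - 1285 = 256 - 1285 = -1029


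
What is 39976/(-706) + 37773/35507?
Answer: -696380047/12533971 ≈ -55.559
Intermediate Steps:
39976/(-706) + 37773/35507 = 39976*(-1/706) + 37773*(1/35507) = -19988/353 + 37773/35507 = -696380047/12533971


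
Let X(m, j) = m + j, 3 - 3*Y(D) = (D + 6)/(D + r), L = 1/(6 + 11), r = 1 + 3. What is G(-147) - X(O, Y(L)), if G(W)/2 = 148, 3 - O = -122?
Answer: 35293/207 ≈ 170.50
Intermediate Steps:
O = 125 (O = 3 - 1*(-122) = 3 + 122 = 125)
G(W) = 296 (G(W) = 2*148 = 296)
r = 4
L = 1/17 ≈ 0.058824
Y(D) = 1 - (6 + D)/(3*(4 + D)) (Y(D) = 1 - (D + 6)/(3*(D + 4)) = 1 - (6 + D)/(3*(4 + D)))
X(m, j) = j + m
G(-147) - X(O, Y(L)) = 296 - (2*(3 + 1/17)/(3*(4 + 1/17)) + 125) = 296 - ((⅔)*(52/17)/(69/17) + 125) = 296 - ((⅔)*(17/69)*(52/17) + 125) = 296 - (104/207 + 125) = 296 - 1*25979/207 = 296 - 25979/207 = 35293/207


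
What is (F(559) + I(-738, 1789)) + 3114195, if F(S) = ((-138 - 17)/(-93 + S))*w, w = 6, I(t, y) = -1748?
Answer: 725199686/233 ≈ 3.1124e+6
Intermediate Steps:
F(S) = -930/(-93 + S) (F(S) = ((-138 - 17)/(-93 + S))*6 = -155/(-93 + S)*6 = -930/(-93 + S))
(F(559) + I(-738, 1789)) + 3114195 = (-930/(-93 + 559) - 1748) + 3114195 = (-930/466 - 1748) + 3114195 = (-930*1/466 - 1748) + 3114195 = (-465/233 - 1748) + 3114195 = -407749/233 + 3114195 = 725199686/233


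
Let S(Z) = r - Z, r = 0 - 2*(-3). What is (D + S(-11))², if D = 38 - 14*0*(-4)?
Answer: 3025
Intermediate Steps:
r = 6 (r = 0 + 6 = 6)
S(Z) = 6 - Z
D = 38 (D = 38 - 14*0 = 38 - 1*0 = 38 + 0 = 38)
(D + S(-11))² = (38 + (6 - 1*(-11)))² = (38 + (6 + 11))² = (38 + 17)² = 55² = 3025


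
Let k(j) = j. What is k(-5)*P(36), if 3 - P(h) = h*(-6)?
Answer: -1095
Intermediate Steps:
P(h) = 3 + 6*h (P(h) = 3 - h*(-6) = 3 - (-6)*h = 3 + 6*h)
k(-5)*P(36) = -5*(3 + 6*36) = -5*(3 + 216) = -5*219 = -1095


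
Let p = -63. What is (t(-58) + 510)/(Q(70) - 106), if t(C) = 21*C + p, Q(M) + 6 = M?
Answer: 257/14 ≈ 18.357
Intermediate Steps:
Q(M) = -6 + M
t(C) = -63 + 21*C (t(C) = 21*C - 63 = -63 + 21*C)
(t(-58) + 510)/(Q(70) - 106) = ((-63 + 21*(-58)) + 510)/((-6 + 70) - 106) = ((-63 - 1218) + 510)/(64 - 106) = (-1281 + 510)/(-42) = -771*(-1/42) = 257/14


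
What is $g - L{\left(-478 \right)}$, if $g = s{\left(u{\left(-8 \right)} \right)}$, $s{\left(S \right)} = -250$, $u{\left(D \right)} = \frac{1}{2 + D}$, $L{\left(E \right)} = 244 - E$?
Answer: $-972$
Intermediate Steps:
$g = -250$
$g - L{\left(-478 \right)} = -250 - \left(244 - -478\right) = -250 - \left(244 + 478\right) = -250 - 722 = -972$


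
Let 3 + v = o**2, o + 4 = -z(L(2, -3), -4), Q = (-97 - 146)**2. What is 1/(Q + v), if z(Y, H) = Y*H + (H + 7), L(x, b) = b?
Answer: 1/59407 ≈ 1.6833e-5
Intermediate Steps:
Q = 59049 (Q = (-243)**2 = 59049)
z(Y, H) = 7 + H + H*Y (z(Y, H) = H*Y + (7 + H) = 7 + H + H*Y)
o = -19 (o = -4 - (7 - 4 - 4*(-3)) = -4 - (7 - 4 + 12) = -4 - 1*15 = -4 - 15 = -19)
v = 358 (v = -3 + (-19)**2 = -3 + 361 = 358)
1/(Q + v) = 1/(59049 + 358) = 1/59407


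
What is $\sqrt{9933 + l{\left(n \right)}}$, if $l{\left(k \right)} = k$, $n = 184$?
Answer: $\sqrt{10117} \approx 100.58$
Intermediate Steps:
$\sqrt{9933 + l{\left(n \right)}} = \sqrt{9933 + 184} = \sqrt{10117}$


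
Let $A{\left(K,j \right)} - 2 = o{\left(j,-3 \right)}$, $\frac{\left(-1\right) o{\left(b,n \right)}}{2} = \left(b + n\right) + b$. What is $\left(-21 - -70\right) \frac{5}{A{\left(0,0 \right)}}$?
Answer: $\frac{245}{8} \approx 30.625$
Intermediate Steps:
$o{\left(b,n \right)} = - 4 b - 2 n$ ($o{\left(b,n \right)} = - 2 \left(\left(b + n\right) + b\right) = - 2 \left(n + 2 b\right) = - 4 b - 2 n$)
$A{\left(K,j \right)} = 8 - 4 j$ ($A{\left(K,j \right)} = 2 - \left(-6 + 4 j\right) = 8 - 4 j$)
$\left(-21 - -70\right) \frac{5}{A{\left(0,0 \right)}} = \left(-21 - -70\right) \frac{5}{8 - 0} = \left(-21 + 70\right) \frac{5}{8 + 0} = 49 \cdot \frac{5}{8} = \frac{245}{8}$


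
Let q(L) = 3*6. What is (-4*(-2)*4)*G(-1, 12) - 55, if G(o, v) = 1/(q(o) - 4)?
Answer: -369/7 ≈ -52.714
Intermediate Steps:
q(L) = 18
G(o, v) = 1/14 (G(o, v) = 1/(18 - 4) = 1/14)
(-4*(-2)*4)*G(-1, 12) - 55 = (-4*(-2)*4)*(1/14) - 55 = (8*4)*(1/14) - 55 = 32*(1/14) - 55 = 16/7 - 55 = -369/7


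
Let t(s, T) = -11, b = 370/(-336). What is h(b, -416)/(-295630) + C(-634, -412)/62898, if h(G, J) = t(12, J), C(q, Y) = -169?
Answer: -12317398/4648633935 ≈ -0.0026497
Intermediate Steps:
b = -185/168 (b = 370*(-1/336) = -185/168 ≈ -1.1012)
h(G, J) = -11
h(b, -416)/(-295630) + C(-634, -412)/62898 = -11/(-295630) - 169/62898 = -11*(-1/295630) - 169*1/62898 = 11/295630 - 169/62898 = -12317398/4648633935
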